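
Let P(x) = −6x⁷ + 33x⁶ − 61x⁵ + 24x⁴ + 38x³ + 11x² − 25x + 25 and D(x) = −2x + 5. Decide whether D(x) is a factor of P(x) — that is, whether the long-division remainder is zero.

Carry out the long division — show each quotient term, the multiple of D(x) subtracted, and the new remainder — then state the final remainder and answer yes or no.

Step 1: lead(−6x⁷ + 33x⁶ − 61x⁵ + 24x⁴ + 38x³ + 11x² − 25x + 25) ÷ lead(D) = −6x⁷ ÷ −2x = 3x⁶. Subtract (3x⁶)·D = −6x⁷ + 15x⁶. Remainder: 18x⁶ − 61x⁵ + 24x⁴ + 38x³ + 11x² − 25x + 25.
Step 2: lead(18x⁶ − 61x⁵ + 24x⁴ + 38x³ + 11x² − 25x + 25) ÷ lead(D) = 18x⁶ ÷ −2x = −9x⁵. Subtract (−9x⁵)·D = 18x⁶ − 45x⁵. Remainder: −16x⁵ + 24x⁴ + 38x³ + 11x² − 25x + 25.
Step 3: lead(−16x⁵ + 24x⁴ + 38x³ + 11x² − 25x + 25) ÷ lead(D) = −16x⁵ ÷ −2x = 8x⁴. Subtract (8x⁴)·D = −16x⁵ + 40x⁴. Remainder: −16x⁴ + 38x³ + 11x² − 25x + 25.
Step 4: lead(−16x⁴ + 38x³ + 11x² − 25x + 25) ÷ lead(D) = −16x⁴ ÷ −2x = 8x³. Subtract (8x³)·D = −16x⁴ + 40x³. Remainder: −2x³ + 11x² − 25x + 25.
Step 5: lead(−2x³ + 11x² − 25x + 25) ÷ lead(D) = −2x³ ÷ −2x = x². Subtract (x²)·D = −2x³ + 5x². Remainder: 6x² − 25x + 25.
Step 6: lead(6x² − 25x + 25) ÷ lead(D) = 6x² ÷ −2x = −3x. Subtract (−3x)·D = 6x² − 15x. Remainder: −10x + 25.
Step 7: lead(−10x + 25) ÷ lead(D) = −10x ÷ −2x = 5. Subtract (5)·D = −10x + 25. Remainder: 0.

R(x) = 0, so D(x) is a factor of P(x). yes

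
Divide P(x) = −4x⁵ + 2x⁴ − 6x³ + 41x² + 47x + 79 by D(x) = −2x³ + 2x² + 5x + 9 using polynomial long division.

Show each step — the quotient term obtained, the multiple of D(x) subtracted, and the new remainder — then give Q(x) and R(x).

Step 1: lead(−4x⁵ + 2x⁴ − 6x³ + 41x² + 47x + 79) ÷ lead(D) = −4x⁵ ÷ −2x³ = 2x². Subtract (2x²)·D = −4x⁵ + 4x⁴ + 10x³ + 18x². Remainder: −2x⁴ − 16x³ + 23x² + 47x + 79.
Step 2: lead(−2x⁴ − 16x³ + 23x² + 47x + 79) ÷ lead(D) = −2x⁴ ÷ −2x³ = x. Subtract (x)·D = −2x⁴ + 2x³ + 5x² + 9x. Remainder: −18x³ + 18x² + 38x + 79.
Step 3: lead(−18x³ + 18x² + 38x + 79) ÷ lead(D) = −18x³ ÷ −2x³ = 9. Subtract (9)·D = −18x³ + 18x² + 45x + 81. Remainder: −7x − 2.

Q(x) = 2x² + x + 9; R(x) = −7x − 2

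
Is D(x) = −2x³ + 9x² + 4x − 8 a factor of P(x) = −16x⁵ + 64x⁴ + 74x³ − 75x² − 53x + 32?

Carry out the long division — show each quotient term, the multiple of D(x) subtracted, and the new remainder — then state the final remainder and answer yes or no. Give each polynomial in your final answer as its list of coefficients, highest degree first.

R = [-9, 8], so D(x) is not a factor of P(x). no

Step 1: lead(−16x⁵ + 64x⁴ + 74x³ − 75x² − 53x + 32) ÷ lead(D) = −16x⁵ ÷ −2x³ = 8x². Subtract (8x²)·D = −16x⁵ + 72x⁴ + 32x³ − 64x². Remainder: −8x⁴ + 42x³ − 11x² − 53x + 32.
Step 2: lead(−8x⁴ + 42x³ − 11x² − 53x + 32) ÷ lead(D) = −8x⁴ ÷ −2x³ = 4x. Subtract (4x)·D = −8x⁴ + 36x³ + 16x² − 32x. Remainder: 6x³ − 27x² − 21x + 32.
Step 3: lead(6x³ − 27x² − 21x + 32) ÷ lead(D) = 6x³ ÷ −2x³ = −3. Subtract (−3)·D = 6x³ − 27x² − 12x + 24. Remainder: −9x + 8.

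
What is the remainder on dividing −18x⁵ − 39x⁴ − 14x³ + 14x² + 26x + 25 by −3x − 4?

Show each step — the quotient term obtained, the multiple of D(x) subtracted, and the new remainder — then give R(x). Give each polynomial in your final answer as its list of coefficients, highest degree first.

Step 1: lead(−18x⁵ − 39x⁴ − 14x³ + 14x² + 26x + 25) ÷ lead(D) = −18x⁵ ÷ −3x = 6x⁴. Subtract (6x⁴)·D = −18x⁵ − 24x⁴. Remainder: −15x⁴ − 14x³ + 14x² + 26x + 25.
Step 2: lead(−15x⁴ − 14x³ + 14x² + 26x + 25) ÷ lead(D) = −15x⁴ ÷ −3x = 5x³. Subtract (5x³)·D = −15x⁴ − 20x³. Remainder: 6x³ + 14x² + 26x + 25.
Step 3: lead(6x³ + 14x² + 26x + 25) ÷ lead(D) = 6x³ ÷ −3x = −2x². Subtract (−2x²)·D = 6x³ + 8x². Remainder: 6x² + 26x + 25.
Step 4: lead(6x² + 26x + 25) ÷ lead(D) = 6x² ÷ −3x = −2x. Subtract (−2x)·D = 6x² + 8x. Remainder: 18x + 25.
Step 5: lead(18x + 25) ÷ lead(D) = 18x ÷ −3x = −6. Subtract (−6)·D = 18x + 24. Remainder: 1.

R = [1]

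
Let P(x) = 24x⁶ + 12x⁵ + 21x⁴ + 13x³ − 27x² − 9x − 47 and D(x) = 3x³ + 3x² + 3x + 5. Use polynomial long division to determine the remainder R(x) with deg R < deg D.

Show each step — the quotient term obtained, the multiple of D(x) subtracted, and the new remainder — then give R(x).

R(x) = 8x² − 7

Step 1: lead(24x⁶ + 12x⁵ + 21x⁴ + 13x³ − 27x² − 9x − 47) ÷ lead(D) = 24x⁶ ÷ 3x³ = 8x³. Subtract (8x³)·D = 24x⁶ + 24x⁵ + 24x⁴ + 40x³. Remainder: −12x⁵ − 3x⁴ − 27x³ − 27x² − 9x − 47.
Step 2: lead(−12x⁵ − 3x⁴ − 27x³ − 27x² − 9x − 47) ÷ lead(D) = −12x⁵ ÷ 3x³ = −4x². Subtract (−4x²)·D = −12x⁵ − 12x⁴ − 12x³ − 20x². Remainder: 9x⁴ − 15x³ − 7x² − 9x − 47.
Step 3: lead(9x⁴ − 15x³ − 7x² − 9x − 47) ÷ lead(D) = 9x⁴ ÷ 3x³ = 3x. Subtract (3x)·D = 9x⁴ + 9x³ + 9x² + 15x. Remainder: −24x³ − 16x² − 24x − 47.
Step 4: lead(−24x³ − 16x² − 24x − 47) ÷ lead(D) = −24x³ ÷ 3x³ = −8. Subtract (−8)·D = −24x³ − 24x² − 24x − 40. Remainder: 8x² − 7.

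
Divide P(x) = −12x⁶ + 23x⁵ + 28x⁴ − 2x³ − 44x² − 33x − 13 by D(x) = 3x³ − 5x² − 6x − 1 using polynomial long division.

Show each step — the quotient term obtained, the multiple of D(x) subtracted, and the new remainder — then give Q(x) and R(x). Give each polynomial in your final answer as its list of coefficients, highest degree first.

Step 1: lead(−12x⁶ + 23x⁵ + 28x⁴ − 2x³ − 44x² − 33x − 13) ÷ lead(D) = −12x⁶ ÷ 3x³ = −4x³. Subtract (−4x³)·D = −12x⁶ + 20x⁵ + 24x⁴ + 4x³. Remainder: 3x⁵ + 4x⁴ − 6x³ − 44x² − 33x − 13.
Step 2: lead(3x⁵ + 4x⁴ − 6x³ − 44x² − 33x − 13) ÷ lead(D) = 3x⁵ ÷ 3x³ = x². Subtract (x²)·D = 3x⁵ − 5x⁴ − 6x³ − x². Remainder: 9x⁴ − 43x² − 33x − 13.
Step 3: lead(9x⁴ − 43x² − 33x − 13) ÷ lead(D) = 9x⁴ ÷ 3x³ = 3x. Subtract (3x)·D = 9x⁴ − 15x³ − 18x² − 3x. Remainder: 15x³ − 25x² − 30x − 13.
Step 4: lead(15x³ − 25x² − 30x − 13) ÷ lead(D) = 15x³ ÷ 3x³ = 5. Subtract (5)·D = 15x³ − 25x² − 30x − 5. Remainder: −8.

Q = [-4, 1, 3, 5]; R = [-8]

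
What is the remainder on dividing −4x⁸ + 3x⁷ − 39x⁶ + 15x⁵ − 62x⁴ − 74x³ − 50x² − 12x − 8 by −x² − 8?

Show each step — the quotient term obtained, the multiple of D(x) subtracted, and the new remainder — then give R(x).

R(x) = 4x + 8

Step 1: lead(−4x⁸ + 3x⁷ − 39x⁶ + 15x⁵ − 62x⁴ − 74x³ − 50x² − 12x − 8) ÷ lead(D) = −4x⁸ ÷ −x² = 4x⁶. Subtract (4x⁶)·D = −4x⁸ − 32x⁶. Remainder: 3x⁷ − 7x⁶ + 15x⁵ − 62x⁴ − 74x³ − 50x² − 12x − 8.
Step 2: lead(3x⁷ − 7x⁶ + 15x⁵ − 62x⁴ − 74x³ − 50x² − 12x − 8) ÷ lead(D) = 3x⁷ ÷ −x² = −3x⁵. Subtract (−3x⁵)·D = 3x⁷ + 24x⁵. Remainder: −7x⁶ − 9x⁵ − 62x⁴ − 74x³ − 50x² − 12x − 8.
Step 3: lead(−7x⁶ − 9x⁵ − 62x⁴ − 74x³ − 50x² − 12x − 8) ÷ lead(D) = −7x⁶ ÷ −x² = 7x⁴. Subtract (7x⁴)·D = −7x⁶ − 56x⁴. Remainder: −9x⁵ − 6x⁴ − 74x³ − 50x² − 12x − 8.
Step 4: lead(−9x⁵ − 6x⁴ − 74x³ − 50x² − 12x − 8) ÷ lead(D) = −9x⁵ ÷ −x² = 9x³. Subtract (9x³)·D = −9x⁵ − 72x³. Remainder: −6x⁴ − 2x³ − 50x² − 12x − 8.
Step 5: lead(−6x⁴ − 2x³ − 50x² − 12x − 8) ÷ lead(D) = −6x⁴ ÷ −x² = 6x². Subtract (6x²)·D = −6x⁴ − 48x². Remainder: −2x³ − 2x² − 12x − 8.
Step 6: lead(−2x³ − 2x² − 12x − 8) ÷ lead(D) = −2x³ ÷ −x² = 2x. Subtract (2x)·D = −2x³ − 16x. Remainder: −2x² + 4x − 8.
Step 7: lead(−2x² + 4x − 8) ÷ lead(D) = −2x² ÷ −x² = 2. Subtract (2)·D = −2x² − 16. Remainder: 4x + 8.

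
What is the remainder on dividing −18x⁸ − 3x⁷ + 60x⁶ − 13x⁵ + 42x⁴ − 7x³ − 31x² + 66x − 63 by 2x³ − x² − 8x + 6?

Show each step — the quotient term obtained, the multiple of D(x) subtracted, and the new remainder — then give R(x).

R(x) = −9

Step 1: lead(−18x⁸ − 3x⁷ + 60x⁶ − 13x⁵ + 42x⁴ − 7x³ − 31x² + 66x − 63) ÷ lead(D) = −18x⁸ ÷ 2x³ = −9x⁵. Subtract (−9x⁵)·D = −18x⁸ + 9x⁷ + 72x⁶ − 54x⁵. Remainder: −12x⁷ − 12x⁶ + 41x⁵ + 42x⁴ − 7x³ − 31x² + 66x − 63.
Step 2: lead(−12x⁷ − 12x⁶ + 41x⁵ + 42x⁴ − 7x³ − 31x² + 66x − 63) ÷ lead(D) = −12x⁷ ÷ 2x³ = −6x⁴. Subtract (−6x⁴)·D = −12x⁷ + 6x⁶ + 48x⁵ − 36x⁴. Remainder: −18x⁶ − 7x⁵ + 78x⁴ − 7x³ − 31x² + 66x − 63.
Step 3: lead(−18x⁶ − 7x⁵ + 78x⁴ − 7x³ − 31x² + 66x − 63) ÷ lead(D) = −18x⁶ ÷ 2x³ = −9x³. Subtract (−9x³)·D = −18x⁶ + 9x⁵ + 72x⁴ − 54x³. Remainder: −16x⁵ + 6x⁴ + 47x³ − 31x² + 66x − 63.
Step 4: lead(−16x⁵ + 6x⁴ + 47x³ − 31x² + 66x − 63) ÷ lead(D) = −16x⁵ ÷ 2x³ = −8x². Subtract (−8x²)·D = −16x⁵ + 8x⁴ + 64x³ − 48x². Remainder: −2x⁴ − 17x³ + 17x² + 66x − 63.
Step 5: lead(−2x⁴ − 17x³ + 17x² + 66x − 63) ÷ lead(D) = −2x⁴ ÷ 2x³ = −x. Subtract (−x)·D = −2x⁴ + x³ + 8x² − 6x. Remainder: −18x³ + 9x² + 72x − 63.
Step 6: lead(−18x³ + 9x² + 72x − 63) ÷ lead(D) = −18x³ ÷ 2x³ = −9. Subtract (−9)·D = −18x³ + 9x² + 72x − 54. Remainder: −9.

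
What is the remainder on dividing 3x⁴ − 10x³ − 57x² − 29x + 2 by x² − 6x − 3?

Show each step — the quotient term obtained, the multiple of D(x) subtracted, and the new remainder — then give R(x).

R(x) = −5x + 2

Step 1: lead(3x⁴ − 10x³ − 57x² − 29x + 2) ÷ lead(D) = 3x⁴ ÷ x² = 3x². Subtract (3x²)·D = 3x⁴ − 18x³ − 9x². Remainder: 8x³ − 48x² − 29x + 2.
Step 2: lead(8x³ − 48x² − 29x + 2) ÷ lead(D) = 8x³ ÷ x² = 8x. Subtract (8x)·D = 8x³ − 48x² − 24x. Remainder: −5x + 2.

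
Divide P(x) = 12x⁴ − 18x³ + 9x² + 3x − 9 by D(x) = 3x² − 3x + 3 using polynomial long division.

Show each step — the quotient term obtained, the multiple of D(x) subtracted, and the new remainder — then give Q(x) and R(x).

Step 1: lead(12x⁴ − 18x³ + 9x² + 3x − 9) ÷ lead(D) = 12x⁴ ÷ 3x² = 4x². Subtract (4x²)·D = 12x⁴ − 12x³ + 12x². Remainder: −6x³ − 3x² + 3x − 9.
Step 2: lead(−6x³ − 3x² + 3x − 9) ÷ lead(D) = −6x³ ÷ 3x² = −2x. Subtract (−2x)·D = −6x³ + 6x² − 6x. Remainder: −9x² + 9x − 9.
Step 3: lead(−9x² + 9x − 9) ÷ lead(D) = −9x² ÷ 3x² = −3. Subtract (−3)·D = −9x² + 9x − 9. Remainder: 0.

Q(x) = 4x² − 2x − 3; R(x) = 0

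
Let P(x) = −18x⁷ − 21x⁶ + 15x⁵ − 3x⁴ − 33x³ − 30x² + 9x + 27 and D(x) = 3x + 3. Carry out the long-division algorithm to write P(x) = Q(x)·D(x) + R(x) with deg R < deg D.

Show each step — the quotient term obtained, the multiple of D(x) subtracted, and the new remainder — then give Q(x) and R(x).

Step 1: lead(−18x⁷ − 21x⁶ + 15x⁵ − 3x⁴ − 33x³ − 30x² + 9x + 27) ÷ lead(D) = −18x⁷ ÷ 3x = −6x⁶. Subtract (−6x⁶)·D = −18x⁷ − 18x⁶. Remainder: −3x⁶ + 15x⁵ − 3x⁴ − 33x³ − 30x² + 9x + 27.
Step 2: lead(−3x⁶ + 15x⁵ − 3x⁴ − 33x³ − 30x² + 9x + 27) ÷ lead(D) = −3x⁶ ÷ 3x = −x⁵. Subtract (−x⁵)·D = −3x⁶ − 3x⁵. Remainder: 18x⁵ − 3x⁴ − 33x³ − 30x² + 9x + 27.
Step 3: lead(18x⁵ − 3x⁴ − 33x³ − 30x² + 9x + 27) ÷ lead(D) = 18x⁵ ÷ 3x = 6x⁴. Subtract (6x⁴)·D = 18x⁵ + 18x⁴. Remainder: −21x⁴ − 33x³ − 30x² + 9x + 27.
Step 4: lead(−21x⁴ − 33x³ − 30x² + 9x + 27) ÷ lead(D) = −21x⁴ ÷ 3x = −7x³. Subtract (−7x³)·D = −21x⁴ − 21x³. Remainder: −12x³ − 30x² + 9x + 27.
Step 5: lead(−12x³ − 30x² + 9x + 27) ÷ lead(D) = −12x³ ÷ 3x = −4x². Subtract (−4x²)·D = −12x³ − 12x². Remainder: −18x² + 9x + 27.
Step 6: lead(−18x² + 9x + 27) ÷ lead(D) = −18x² ÷ 3x = −6x. Subtract (−6x)·D = −18x² − 18x. Remainder: 27x + 27.
Step 7: lead(27x + 27) ÷ lead(D) = 27x ÷ 3x = 9. Subtract (9)·D = 27x + 27. Remainder: 0.

Q(x) = −6x⁶ − x⁵ + 6x⁴ − 7x³ − 4x² − 6x + 9; R(x) = 0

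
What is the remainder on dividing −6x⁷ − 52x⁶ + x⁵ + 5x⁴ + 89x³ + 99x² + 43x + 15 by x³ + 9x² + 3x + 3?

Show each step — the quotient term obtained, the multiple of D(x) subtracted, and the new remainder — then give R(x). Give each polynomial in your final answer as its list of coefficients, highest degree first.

R = [-5, -9]

Step 1: lead(−6x⁷ − 52x⁶ + x⁵ + 5x⁴ + 89x³ + 99x² + 43x + 15) ÷ lead(D) = −6x⁷ ÷ x³ = −6x⁴. Subtract (−6x⁴)·D = −6x⁷ − 54x⁶ − 18x⁵ − 18x⁴. Remainder: 2x⁶ + 19x⁵ + 23x⁴ + 89x³ + 99x² + 43x + 15.
Step 2: lead(2x⁶ + 19x⁵ + 23x⁴ + 89x³ + 99x² + 43x + 15) ÷ lead(D) = 2x⁶ ÷ x³ = 2x³. Subtract (2x³)·D = 2x⁶ + 18x⁵ + 6x⁴ + 6x³. Remainder: x⁵ + 17x⁴ + 83x³ + 99x² + 43x + 15.
Step 3: lead(x⁵ + 17x⁴ + 83x³ + 99x² + 43x + 15) ÷ lead(D) = x⁵ ÷ x³ = x². Subtract (x²)·D = x⁵ + 9x⁴ + 3x³ + 3x². Remainder: 8x⁴ + 80x³ + 96x² + 43x + 15.
Step 4: lead(8x⁴ + 80x³ + 96x² + 43x + 15) ÷ lead(D) = 8x⁴ ÷ x³ = 8x. Subtract (8x)·D = 8x⁴ + 72x³ + 24x² + 24x. Remainder: 8x³ + 72x² + 19x + 15.
Step 5: lead(8x³ + 72x² + 19x + 15) ÷ lead(D) = 8x³ ÷ x³ = 8. Subtract (8)·D = 8x³ + 72x² + 24x + 24. Remainder: −5x − 9.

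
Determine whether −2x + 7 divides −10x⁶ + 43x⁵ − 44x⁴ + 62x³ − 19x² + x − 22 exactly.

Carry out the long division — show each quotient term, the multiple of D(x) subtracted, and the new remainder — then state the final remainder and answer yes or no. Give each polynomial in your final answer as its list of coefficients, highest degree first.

Step 1: lead(−10x⁶ + 43x⁵ − 44x⁴ + 62x³ − 19x² + x − 22) ÷ lead(D) = −10x⁶ ÷ −2x = 5x⁵. Subtract (5x⁵)·D = −10x⁶ + 35x⁵. Remainder: 8x⁵ − 44x⁴ + 62x³ − 19x² + x − 22.
Step 2: lead(8x⁵ − 44x⁴ + 62x³ − 19x² + x − 22) ÷ lead(D) = 8x⁵ ÷ −2x = −4x⁴. Subtract (−4x⁴)·D = 8x⁵ − 28x⁴. Remainder: −16x⁴ + 62x³ − 19x² + x − 22.
Step 3: lead(−16x⁴ + 62x³ − 19x² + x − 22) ÷ lead(D) = −16x⁴ ÷ −2x = 8x³. Subtract (8x³)·D = −16x⁴ + 56x³. Remainder: 6x³ − 19x² + x − 22.
Step 4: lead(6x³ − 19x² + x − 22) ÷ lead(D) = 6x³ ÷ −2x = −3x². Subtract (−3x²)·D = 6x³ − 21x². Remainder: 2x² + x − 22.
Step 5: lead(2x² + x − 22) ÷ lead(D) = 2x² ÷ −2x = −x. Subtract (−x)·D = 2x² − 7x. Remainder: 8x − 22.
Step 6: lead(8x − 22) ÷ lead(D) = 8x ÷ −2x = −4. Subtract (−4)·D = 8x − 28. Remainder: 6.

R = [6], so D(x) is not a factor of P(x). no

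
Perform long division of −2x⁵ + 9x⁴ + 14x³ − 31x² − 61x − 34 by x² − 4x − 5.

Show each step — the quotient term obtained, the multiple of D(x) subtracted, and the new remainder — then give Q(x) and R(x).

Step 1: lead(−2x⁵ + 9x⁴ + 14x³ − 31x² − 61x − 34) ÷ lead(D) = −2x⁵ ÷ x² = −2x³. Subtract (−2x³)·D = −2x⁵ + 8x⁴ + 10x³. Remainder: x⁴ + 4x³ − 31x² − 61x − 34.
Step 2: lead(x⁴ + 4x³ − 31x² − 61x − 34) ÷ lead(D) = x⁴ ÷ x² = x². Subtract (x²)·D = x⁴ − 4x³ − 5x². Remainder: 8x³ − 26x² − 61x − 34.
Step 3: lead(8x³ − 26x² − 61x − 34) ÷ lead(D) = 8x³ ÷ x² = 8x. Subtract (8x)·D = 8x³ − 32x² − 40x. Remainder: 6x² − 21x − 34.
Step 4: lead(6x² − 21x − 34) ÷ lead(D) = 6x² ÷ x² = 6. Subtract (6)·D = 6x² − 24x − 30. Remainder: 3x − 4.

Q(x) = −2x³ + x² + 8x + 6; R(x) = 3x − 4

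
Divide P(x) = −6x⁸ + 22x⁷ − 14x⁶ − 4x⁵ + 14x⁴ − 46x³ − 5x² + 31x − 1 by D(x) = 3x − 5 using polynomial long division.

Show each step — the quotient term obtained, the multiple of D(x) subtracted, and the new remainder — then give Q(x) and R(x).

Q(x) = −2x⁷ + 4x⁶ + 2x⁵ + 2x⁴ + 8x³ − 2x² − 5x + 2; R(x) = 9

Step 1: lead(−6x⁸ + 22x⁷ − 14x⁶ − 4x⁵ + 14x⁴ − 46x³ − 5x² + 31x − 1) ÷ lead(D) = −6x⁸ ÷ 3x = −2x⁷. Subtract (−2x⁷)·D = −6x⁸ + 10x⁷. Remainder: 12x⁷ − 14x⁶ − 4x⁵ + 14x⁴ − 46x³ − 5x² + 31x − 1.
Step 2: lead(12x⁷ − 14x⁶ − 4x⁵ + 14x⁴ − 46x³ − 5x² + 31x − 1) ÷ lead(D) = 12x⁷ ÷ 3x = 4x⁶. Subtract (4x⁶)·D = 12x⁷ − 20x⁶. Remainder: 6x⁶ − 4x⁵ + 14x⁴ − 46x³ − 5x² + 31x − 1.
Step 3: lead(6x⁶ − 4x⁵ + 14x⁴ − 46x³ − 5x² + 31x − 1) ÷ lead(D) = 6x⁶ ÷ 3x = 2x⁵. Subtract (2x⁵)·D = 6x⁶ − 10x⁵. Remainder: 6x⁵ + 14x⁴ − 46x³ − 5x² + 31x − 1.
Step 4: lead(6x⁵ + 14x⁴ − 46x³ − 5x² + 31x − 1) ÷ lead(D) = 6x⁵ ÷ 3x = 2x⁴. Subtract (2x⁴)·D = 6x⁵ − 10x⁴. Remainder: 24x⁴ − 46x³ − 5x² + 31x − 1.
Step 5: lead(24x⁴ − 46x³ − 5x² + 31x − 1) ÷ lead(D) = 24x⁴ ÷ 3x = 8x³. Subtract (8x³)·D = 24x⁴ − 40x³. Remainder: −6x³ − 5x² + 31x − 1.
Step 6: lead(−6x³ − 5x² + 31x − 1) ÷ lead(D) = −6x³ ÷ 3x = −2x². Subtract (−2x²)·D = −6x³ + 10x². Remainder: −15x² + 31x − 1.
Step 7: lead(−15x² + 31x − 1) ÷ lead(D) = −15x² ÷ 3x = −5x. Subtract (−5x)·D = −15x² + 25x. Remainder: 6x − 1.
Step 8: lead(6x − 1) ÷ lead(D) = 6x ÷ 3x = 2. Subtract (2)·D = 6x − 10. Remainder: 9.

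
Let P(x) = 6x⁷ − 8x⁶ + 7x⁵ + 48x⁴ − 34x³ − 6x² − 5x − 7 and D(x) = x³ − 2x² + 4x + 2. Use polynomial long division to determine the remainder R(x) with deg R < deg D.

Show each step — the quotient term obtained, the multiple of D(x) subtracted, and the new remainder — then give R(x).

Step 1: lead(6x⁷ − 8x⁶ + 7x⁵ + 48x⁴ − 34x³ − 6x² − 5x − 7) ÷ lead(D) = 6x⁷ ÷ x³ = 6x⁴. Subtract (6x⁴)·D = 6x⁷ − 12x⁶ + 24x⁵ + 12x⁴. Remainder: 4x⁶ − 17x⁵ + 36x⁴ − 34x³ − 6x² − 5x − 7.
Step 2: lead(4x⁶ − 17x⁵ + 36x⁴ − 34x³ − 6x² − 5x − 7) ÷ lead(D) = 4x⁶ ÷ x³ = 4x³. Subtract (4x³)·D = 4x⁶ − 8x⁵ + 16x⁴ + 8x³. Remainder: −9x⁵ + 20x⁴ − 42x³ − 6x² − 5x − 7.
Step 3: lead(−9x⁵ + 20x⁴ − 42x³ − 6x² − 5x − 7) ÷ lead(D) = −9x⁵ ÷ x³ = −9x². Subtract (−9x²)·D = −9x⁵ + 18x⁴ − 36x³ − 18x². Remainder: 2x⁴ − 6x³ + 12x² − 5x − 7.
Step 4: lead(2x⁴ − 6x³ + 12x² − 5x − 7) ÷ lead(D) = 2x⁴ ÷ x³ = 2x. Subtract (2x)·D = 2x⁴ − 4x³ + 8x² + 4x. Remainder: −2x³ + 4x² − 9x − 7.
Step 5: lead(−2x³ + 4x² − 9x − 7) ÷ lead(D) = −2x³ ÷ x³ = −2. Subtract (−2)·D = −2x³ + 4x² − 8x − 4. Remainder: −x − 3.

R(x) = −x − 3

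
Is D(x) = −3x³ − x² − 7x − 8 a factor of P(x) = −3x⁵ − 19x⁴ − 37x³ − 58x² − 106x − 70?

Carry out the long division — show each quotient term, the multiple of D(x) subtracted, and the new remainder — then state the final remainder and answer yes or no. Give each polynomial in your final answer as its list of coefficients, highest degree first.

Step 1: lead(−3x⁵ − 19x⁴ − 37x³ − 58x² − 106x − 70) ÷ lead(D) = −3x⁵ ÷ −3x³ = x². Subtract (x²)·D = −3x⁵ − x⁴ − 7x³ − 8x². Remainder: −18x⁴ − 30x³ − 50x² − 106x − 70.
Step 2: lead(−18x⁴ − 30x³ − 50x² − 106x − 70) ÷ lead(D) = −18x⁴ ÷ −3x³ = 6x. Subtract (6x)·D = −18x⁴ − 6x³ − 42x² − 48x. Remainder: −24x³ − 8x² − 58x − 70.
Step 3: lead(−24x³ − 8x² − 58x − 70) ÷ lead(D) = −24x³ ÷ −3x³ = 8. Subtract (8)·D = −24x³ − 8x² − 56x − 64. Remainder: −2x − 6.

R = [-2, -6], so D(x) is not a factor of P(x). no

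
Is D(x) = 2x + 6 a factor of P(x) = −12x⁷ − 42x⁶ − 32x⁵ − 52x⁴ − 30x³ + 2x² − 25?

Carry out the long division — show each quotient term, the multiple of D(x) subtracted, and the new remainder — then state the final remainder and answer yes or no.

R(x) = −7, so D(x) is not a factor of P(x). no

Step 1: lead(−12x⁷ − 42x⁶ − 32x⁵ − 52x⁴ − 30x³ + 2x² − 25) ÷ lead(D) = −12x⁷ ÷ 2x = −6x⁶. Subtract (−6x⁶)·D = −12x⁷ − 36x⁶. Remainder: −6x⁶ − 32x⁵ − 52x⁴ − 30x³ + 2x² − 25.
Step 2: lead(−6x⁶ − 32x⁵ − 52x⁴ − 30x³ + 2x² − 25) ÷ lead(D) = −6x⁶ ÷ 2x = −3x⁵. Subtract (−3x⁵)·D = −6x⁶ − 18x⁵. Remainder: −14x⁵ − 52x⁴ − 30x³ + 2x² − 25.
Step 3: lead(−14x⁵ − 52x⁴ − 30x³ + 2x² − 25) ÷ lead(D) = −14x⁵ ÷ 2x = −7x⁴. Subtract (−7x⁴)·D = −14x⁵ − 42x⁴. Remainder: −10x⁴ − 30x³ + 2x² − 25.
Step 4: lead(−10x⁴ − 30x³ + 2x² − 25) ÷ lead(D) = −10x⁴ ÷ 2x = −5x³. Subtract (−5x³)·D = −10x⁴ − 30x³. Remainder: 2x² − 25.
Step 5: lead(2x² − 25) ÷ lead(D) = 2x² ÷ 2x = x. Subtract (x)·D = 2x² + 6x. Remainder: −6x − 25.
Step 6: lead(−6x − 25) ÷ lead(D) = −6x ÷ 2x = −3. Subtract (−3)·D = −6x − 18. Remainder: −7.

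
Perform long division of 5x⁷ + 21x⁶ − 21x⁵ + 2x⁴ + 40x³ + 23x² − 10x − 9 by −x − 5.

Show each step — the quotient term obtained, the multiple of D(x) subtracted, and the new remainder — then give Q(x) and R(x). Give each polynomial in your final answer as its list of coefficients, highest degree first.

Step 1: lead(5x⁷ + 21x⁶ − 21x⁵ + 2x⁴ + 40x³ + 23x² − 10x − 9) ÷ lead(D) = 5x⁷ ÷ −x = −5x⁶. Subtract (−5x⁶)·D = 5x⁷ + 25x⁶. Remainder: −4x⁶ − 21x⁵ + 2x⁴ + 40x³ + 23x² − 10x − 9.
Step 2: lead(−4x⁶ − 21x⁵ + 2x⁴ + 40x³ + 23x² − 10x − 9) ÷ lead(D) = −4x⁶ ÷ −x = 4x⁵. Subtract (4x⁵)·D = −4x⁶ − 20x⁵. Remainder: −x⁵ + 2x⁴ + 40x³ + 23x² − 10x − 9.
Step 3: lead(−x⁵ + 2x⁴ + 40x³ + 23x² − 10x − 9) ÷ lead(D) = −x⁵ ÷ −x = x⁴. Subtract (x⁴)·D = −x⁵ − 5x⁴. Remainder: 7x⁴ + 40x³ + 23x² − 10x − 9.
Step 4: lead(7x⁴ + 40x³ + 23x² − 10x − 9) ÷ lead(D) = 7x⁴ ÷ −x = −7x³. Subtract (−7x³)·D = 7x⁴ + 35x³. Remainder: 5x³ + 23x² − 10x − 9.
Step 5: lead(5x³ + 23x² − 10x − 9) ÷ lead(D) = 5x³ ÷ −x = −5x². Subtract (−5x²)·D = 5x³ + 25x². Remainder: −2x² − 10x − 9.
Step 6: lead(−2x² − 10x − 9) ÷ lead(D) = −2x² ÷ −x = 2x. Subtract (2x)·D = −2x² − 10x. Remainder: −9.

Q = [-5, 4, 1, -7, -5, 2, 0]; R = [-9]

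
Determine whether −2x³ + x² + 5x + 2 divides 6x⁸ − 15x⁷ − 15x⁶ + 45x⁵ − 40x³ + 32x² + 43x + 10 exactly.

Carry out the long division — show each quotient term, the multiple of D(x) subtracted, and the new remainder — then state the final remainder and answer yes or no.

R(x) = 0, so D(x) is a factor of P(x). yes

Step 1: lead(6x⁸ − 15x⁷ − 15x⁶ + 45x⁵ − 40x³ + 32x² + 43x + 10) ÷ lead(D) = 6x⁸ ÷ −2x³ = −3x⁵. Subtract (−3x⁵)·D = 6x⁸ − 3x⁷ − 15x⁶ − 6x⁵. Remainder: −12x⁷ + 51x⁵ − 40x³ + 32x² + 43x + 10.
Step 2: lead(−12x⁷ + 51x⁵ − 40x³ + 32x² + 43x + 10) ÷ lead(D) = −12x⁷ ÷ −2x³ = 6x⁴. Subtract (6x⁴)·D = −12x⁷ + 6x⁶ + 30x⁵ + 12x⁴. Remainder: −6x⁶ + 21x⁵ − 12x⁴ − 40x³ + 32x² + 43x + 10.
Step 3: lead(−6x⁶ + 21x⁵ − 12x⁴ − 40x³ + 32x² + 43x + 10) ÷ lead(D) = −6x⁶ ÷ −2x³ = 3x³. Subtract (3x³)·D = −6x⁶ + 3x⁵ + 15x⁴ + 6x³. Remainder: 18x⁵ − 27x⁴ − 46x³ + 32x² + 43x + 10.
Step 4: lead(18x⁵ − 27x⁴ − 46x³ + 32x² + 43x + 10) ÷ lead(D) = 18x⁵ ÷ −2x³ = −9x². Subtract (−9x²)·D = 18x⁵ − 9x⁴ − 45x³ − 18x². Remainder: −18x⁴ − x³ + 50x² + 43x + 10.
Step 5: lead(−18x⁴ − x³ + 50x² + 43x + 10) ÷ lead(D) = −18x⁴ ÷ −2x³ = 9x. Subtract (9x)·D = −18x⁴ + 9x³ + 45x² + 18x. Remainder: −10x³ + 5x² + 25x + 10.
Step 6: lead(−10x³ + 5x² + 25x + 10) ÷ lead(D) = −10x³ ÷ −2x³ = 5. Subtract (5)·D = −10x³ + 5x² + 25x + 10. Remainder: 0.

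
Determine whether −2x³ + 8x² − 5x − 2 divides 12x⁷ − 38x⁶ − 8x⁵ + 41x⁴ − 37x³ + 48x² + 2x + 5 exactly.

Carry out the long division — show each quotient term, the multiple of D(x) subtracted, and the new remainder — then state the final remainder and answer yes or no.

Step 1: lead(12x⁷ − 38x⁶ − 8x⁵ + 41x⁴ − 37x³ + 48x² + 2x + 5) ÷ lead(D) = 12x⁷ ÷ −2x³ = −6x⁴. Subtract (−6x⁴)·D = 12x⁷ − 48x⁶ + 30x⁵ + 12x⁴. Remainder: 10x⁶ − 38x⁵ + 29x⁴ − 37x³ + 48x² + 2x + 5.
Step 2: lead(10x⁶ − 38x⁵ + 29x⁴ − 37x³ + 48x² + 2x + 5) ÷ lead(D) = 10x⁶ ÷ −2x³ = −5x³. Subtract (−5x³)·D = 10x⁶ − 40x⁵ + 25x⁴ + 10x³. Remainder: 2x⁵ + 4x⁴ − 47x³ + 48x² + 2x + 5.
Step 3: lead(2x⁵ + 4x⁴ − 47x³ + 48x² + 2x + 5) ÷ lead(D) = 2x⁵ ÷ −2x³ = −x². Subtract (−x²)·D = 2x⁵ − 8x⁴ + 5x³ + 2x². Remainder: 12x⁴ − 52x³ + 46x² + 2x + 5.
Step 4: lead(12x⁴ − 52x³ + 46x² + 2x + 5) ÷ lead(D) = 12x⁴ ÷ −2x³ = −6x. Subtract (−6x)·D = 12x⁴ − 48x³ + 30x² + 12x. Remainder: −4x³ + 16x² − 10x + 5.
Step 5: lead(−4x³ + 16x² − 10x + 5) ÷ lead(D) = −4x³ ÷ −2x³ = 2. Subtract (2)·D = −4x³ + 16x² − 10x − 4. Remainder: 9.

R(x) = 9, so D(x) is not a factor of P(x). no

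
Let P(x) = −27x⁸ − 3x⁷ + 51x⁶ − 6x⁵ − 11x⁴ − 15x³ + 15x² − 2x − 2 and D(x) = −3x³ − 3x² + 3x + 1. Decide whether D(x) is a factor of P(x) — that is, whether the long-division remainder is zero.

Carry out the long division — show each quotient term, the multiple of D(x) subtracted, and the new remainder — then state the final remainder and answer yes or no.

R(x) = 0, so D(x) is a factor of P(x). yes

Step 1: lead(−27x⁸ − 3x⁷ + 51x⁶ − 6x⁵ − 11x⁴ − 15x³ + 15x² − 2x − 2) ÷ lead(D) = −27x⁸ ÷ −3x³ = 9x⁵. Subtract (9x⁵)·D = −27x⁸ − 27x⁷ + 27x⁶ + 9x⁵. Remainder: 24x⁷ + 24x⁶ − 15x⁵ − 11x⁴ − 15x³ + 15x² − 2x − 2.
Step 2: lead(24x⁷ + 24x⁶ − 15x⁵ − 11x⁴ − 15x³ + 15x² − 2x − 2) ÷ lead(D) = 24x⁷ ÷ −3x³ = −8x⁴. Subtract (−8x⁴)·D = 24x⁷ + 24x⁶ − 24x⁵ − 8x⁴. Remainder: 9x⁵ − 3x⁴ − 15x³ + 15x² − 2x − 2.
Step 3: lead(9x⁵ − 3x⁴ − 15x³ + 15x² − 2x − 2) ÷ lead(D) = 9x⁵ ÷ −3x³ = −3x². Subtract (−3x²)·D = 9x⁵ + 9x⁴ − 9x³ − 3x². Remainder: −12x⁴ − 6x³ + 18x² − 2x − 2.
Step 4: lead(−12x⁴ − 6x³ + 18x² − 2x − 2) ÷ lead(D) = −12x⁴ ÷ −3x³ = 4x. Subtract (4x)·D = −12x⁴ − 12x³ + 12x² + 4x. Remainder: 6x³ + 6x² − 6x − 2.
Step 5: lead(6x³ + 6x² − 6x − 2) ÷ lead(D) = 6x³ ÷ −3x³ = −2. Subtract (−2)·D = 6x³ + 6x² − 6x − 2. Remainder: 0.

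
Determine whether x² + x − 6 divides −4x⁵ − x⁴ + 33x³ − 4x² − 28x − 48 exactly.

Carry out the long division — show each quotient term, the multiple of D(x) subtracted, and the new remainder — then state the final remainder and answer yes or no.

R(x) = 0, so D(x) is a factor of P(x). yes

Step 1: lead(−4x⁵ − x⁴ + 33x³ − 4x² − 28x − 48) ÷ lead(D) = −4x⁵ ÷ x² = −4x³. Subtract (−4x³)·D = −4x⁵ − 4x⁴ + 24x³. Remainder: 3x⁴ + 9x³ − 4x² − 28x − 48.
Step 2: lead(3x⁴ + 9x³ − 4x² − 28x − 48) ÷ lead(D) = 3x⁴ ÷ x² = 3x². Subtract (3x²)·D = 3x⁴ + 3x³ − 18x². Remainder: 6x³ + 14x² − 28x − 48.
Step 3: lead(6x³ + 14x² − 28x − 48) ÷ lead(D) = 6x³ ÷ x² = 6x. Subtract (6x)·D = 6x³ + 6x² − 36x. Remainder: 8x² + 8x − 48.
Step 4: lead(8x² + 8x − 48) ÷ lead(D) = 8x² ÷ x² = 8. Subtract (8)·D = 8x² + 8x − 48. Remainder: 0.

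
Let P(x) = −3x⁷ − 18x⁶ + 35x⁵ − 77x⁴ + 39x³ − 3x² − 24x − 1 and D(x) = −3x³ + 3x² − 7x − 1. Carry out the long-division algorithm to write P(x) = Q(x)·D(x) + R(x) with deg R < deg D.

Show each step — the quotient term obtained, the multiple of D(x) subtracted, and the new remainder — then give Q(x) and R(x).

Step 1: lead(−3x⁷ − 18x⁶ + 35x⁵ − 77x⁴ + 39x³ − 3x² − 24x − 1) ÷ lead(D) = −3x⁷ ÷ −3x³ = x⁴. Subtract (x⁴)·D = −3x⁷ + 3x⁶ − 7x⁵ − x⁴. Remainder: −21x⁶ + 42x⁵ − 76x⁴ + 39x³ − 3x² − 24x − 1.
Step 2: lead(−21x⁶ + 42x⁵ − 76x⁴ + 39x³ − 3x² − 24x − 1) ÷ lead(D) = −21x⁶ ÷ −3x³ = 7x³. Subtract (7x³)·D = −21x⁶ + 21x⁵ − 49x⁴ − 7x³. Remainder: 21x⁵ − 27x⁴ + 46x³ − 3x² − 24x − 1.
Step 3: lead(21x⁵ − 27x⁴ + 46x³ − 3x² − 24x − 1) ÷ lead(D) = 21x⁵ ÷ −3x³ = −7x². Subtract (−7x²)·D = 21x⁵ − 21x⁴ + 49x³ + 7x². Remainder: −6x⁴ − 3x³ − 10x² − 24x − 1.
Step 4: lead(−6x⁴ − 3x³ − 10x² − 24x − 1) ÷ lead(D) = −6x⁴ ÷ −3x³ = 2x. Subtract (2x)·D = −6x⁴ + 6x³ − 14x² − 2x. Remainder: −9x³ + 4x² − 22x − 1.
Step 5: lead(−9x³ + 4x² − 22x − 1) ÷ lead(D) = −9x³ ÷ −3x³ = 3. Subtract (3)·D = −9x³ + 9x² − 21x − 3. Remainder: −5x² − x + 2.

Q(x) = x⁴ + 7x³ − 7x² + 2x + 3; R(x) = −5x² − x + 2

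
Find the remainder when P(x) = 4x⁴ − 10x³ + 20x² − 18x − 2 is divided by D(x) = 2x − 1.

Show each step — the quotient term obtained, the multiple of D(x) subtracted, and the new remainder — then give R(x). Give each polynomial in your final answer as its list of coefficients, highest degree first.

Step 1: lead(4x⁴ − 10x³ + 20x² − 18x − 2) ÷ lead(D) = 4x⁴ ÷ 2x = 2x³. Subtract (2x³)·D = 4x⁴ − 2x³. Remainder: −8x³ + 20x² − 18x − 2.
Step 2: lead(−8x³ + 20x² − 18x − 2) ÷ lead(D) = −8x³ ÷ 2x = −4x². Subtract (−4x²)·D = −8x³ + 4x². Remainder: 16x² − 18x − 2.
Step 3: lead(16x² − 18x − 2) ÷ lead(D) = 16x² ÷ 2x = 8x. Subtract (8x)·D = 16x² − 8x. Remainder: −10x − 2.
Step 4: lead(−10x − 2) ÷ lead(D) = −10x ÷ 2x = −5. Subtract (−5)·D = −10x + 5. Remainder: −7.

R = [-7]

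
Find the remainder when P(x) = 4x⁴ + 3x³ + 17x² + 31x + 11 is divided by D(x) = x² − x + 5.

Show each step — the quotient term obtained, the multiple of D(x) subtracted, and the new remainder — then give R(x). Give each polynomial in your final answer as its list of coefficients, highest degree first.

R = [-9]

Step 1: lead(4x⁴ + 3x³ + 17x² + 31x + 11) ÷ lead(D) = 4x⁴ ÷ x² = 4x². Subtract (4x²)·D = 4x⁴ − 4x³ + 20x². Remainder: 7x³ − 3x² + 31x + 11.
Step 2: lead(7x³ − 3x² + 31x + 11) ÷ lead(D) = 7x³ ÷ x² = 7x. Subtract (7x)·D = 7x³ − 7x² + 35x. Remainder: 4x² − 4x + 11.
Step 3: lead(4x² − 4x + 11) ÷ lead(D) = 4x² ÷ x² = 4. Subtract (4)·D = 4x² − 4x + 20. Remainder: −9.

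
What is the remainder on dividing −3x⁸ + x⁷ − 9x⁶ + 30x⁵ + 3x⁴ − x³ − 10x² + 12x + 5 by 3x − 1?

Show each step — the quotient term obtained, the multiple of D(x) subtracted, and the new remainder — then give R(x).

R(x) = 8

Step 1: lead(−3x⁸ + x⁷ − 9x⁶ + 30x⁵ + 3x⁴ − x³ − 10x² + 12x + 5) ÷ lead(D) = −3x⁸ ÷ 3x = −x⁷. Subtract (−x⁷)·D = −3x⁸ + x⁷. Remainder: −9x⁶ + 30x⁵ + 3x⁴ − x³ − 10x² + 12x + 5.
Step 2: lead(−9x⁶ + 30x⁵ + 3x⁴ − x³ − 10x² + 12x + 5) ÷ lead(D) = −9x⁶ ÷ 3x = −3x⁵. Subtract (−3x⁵)·D = −9x⁶ + 3x⁵. Remainder: 27x⁵ + 3x⁴ − x³ − 10x² + 12x + 5.
Step 3: lead(27x⁵ + 3x⁴ − x³ − 10x² + 12x + 5) ÷ lead(D) = 27x⁵ ÷ 3x = 9x⁴. Subtract (9x⁴)·D = 27x⁵ − 9x⁴. Remainder: 12x⁴ − x³ − 10x² + 12x + 5.
Step 4: lead(12x⁴ − x³ − 10x² + 12x + 5) ÷ lead(D) = 12x⁴ ÷ 3x = 4x³. Subtract (4x³)·D = 12x⁴ − 4x³. Remainder: 3x³ − 10x² + 12x + 5.
Step 5: lead(3x³ − 10x² + 12x + 5) ÷ lead(D) = 3x³ ÷ 3x = x². Subtract (x²)·D = 3x³ − x². Remainder: −9x² + 12x + 5.
Step 6: lead(−9x² + 12x + 5) ÷ lead(D) = −9x² ÷ 3x = −3x. Subtract (−3x)·D = −9x² + 3x. Remainder: 9x + 5.
Step 7: lead(9x + 5) ÷ lead(D) = 9x ÷ 3x = 3. Subtract (3)·D = 9x − 3. Remainder: 8.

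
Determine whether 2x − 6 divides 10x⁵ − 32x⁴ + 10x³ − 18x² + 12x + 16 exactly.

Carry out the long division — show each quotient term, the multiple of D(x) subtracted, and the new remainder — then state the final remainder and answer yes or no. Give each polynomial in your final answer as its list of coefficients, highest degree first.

R = [-2], so D(x) is not a factor of P(x). no

Step 1: lead(10x⁵ − 32x⁴ + 10x³ − 18x² + 12x + 16) ÷ lead(D) = 10x⁵ ÷ 2x = 5x⁴. Subtract (5x⁴)·D = 10x⁵ − 30x⁴. Remainder: −2x⁴ + 10x³ − 18x² + 12x + 16.
Step 2: lead(−2x⁴ + 10x³ − 18x² + 12x + 16) ÷ lead(D) = −2x⁴ ÷ 2x = −x³. Subtract (−x³)·D = −2x⁴ + 6x³. Remainder: 4x³ − 18x² + 12x + 16.
Step 3: lead(4x³ − 18x² + 12x + 16) ÷ lead(D) = 4x³ ÷ 2x = 2x². Subtract (2x²)·D = 4x³ − 12x². Remainder: −6x² + 12x + 16.
Step 4: lead(−6x² + 12x + 16) ÷ lead(D) = −6x² ÷ 2x = −3x. Subtract (−3x)·D = −6x² + 18x. Remainder: −6x + 16.
Step 5: lead(−6x + 16) ÷ lead(D) = −6x ÷ 2x = −3. Subtract (−3)·D = −6x + 18. Remainder: −2.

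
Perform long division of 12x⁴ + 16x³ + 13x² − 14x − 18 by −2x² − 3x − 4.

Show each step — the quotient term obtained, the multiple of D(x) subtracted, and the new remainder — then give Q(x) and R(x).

Step 1: lead(12x⁴ + 16x³ + 13x² − 14x − 18) ÷ lead(D) = 12x⁴ ÷ −2x² = −6x². Subtract (−6x²)·D = 12x⁴ + 18x³ + 24x². Remainder: −2x³ − 11x² − 14x − 18.
Step 2: lead(−2x³ − 11x² − 14x − 18) ÷ lead(D) = −2x³ ÷ −2x² = x. Subtract (x)·D = −2x³ − 3x² − 4x. Remainder: −8x² − 10x − 18.
Step 3: lead(−8x² − 10x − 18) ÷ lead(D) = −8x² ÷ −2x² = 4. Subtract (4)·D = −8x² − 12x − 16. Remainder: 2x − 2.

Q(x) = −6x² + x + 4; R(x) = 2x − 2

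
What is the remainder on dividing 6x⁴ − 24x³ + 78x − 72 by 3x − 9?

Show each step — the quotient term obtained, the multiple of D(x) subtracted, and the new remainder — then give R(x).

R(x) = 0

Step 1: lead(6x⁴ − 24x³ + 78x − 72) ÷ lead(D) = 6x⁴ ÷ 3x = 2x³. Subtract (2x³)·D = 6x⁴ − 18x³. Remainder: −6x³ + 78x − 72.
Step 2: lead(−6x³ + 78x − 72) ÷ lead(D) = −6x³ ÷ 3x = −2x². Subtract (−2x²)·D = −6x³ + 18x². Remainder: −18x² + 78x − 72.
Step 3: lead(−18x² + 78x − 72) ÷ lead(D) = −18x² ÷ 3x = −6x. Subtract (−6x)·D = −18x² + 54x. Remainder: 24x − 72.
Step 4: lead(24x − 72) ÷ lead(D) = 24x ÷ 3x = 8. Subtract (8)·D = 24x − 72. Remainder: 0.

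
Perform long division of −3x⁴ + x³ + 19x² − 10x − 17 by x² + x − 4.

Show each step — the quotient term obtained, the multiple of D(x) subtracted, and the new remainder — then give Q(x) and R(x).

Q(x) = −3x² + 4x + 3; R(x) = 3x − 5

Step 1: lead(−3x⁴ + x³ + 19x² − 10x − 17) ÷ lead(D) = −3x⁴ ÷ x² = −3x². Subtract (−3x²)·D = −3x⁴ − 3x³ + 12x². Remainder: 4x³ + 7x² − 10x − 17.
Step 2: lead(4x³ + 7x² − 10x − 17) ÷ lead(D) = 4x³ ÷ x² = 4x. Subtract (4x)·D = 4x³ + 4x² − 16x. Remainder: 3x² + 6x − 17.
Step 3: lead(3x² + 6x − 17) ÷ lead(D) = 3x² ÷ x² = 3. Subtract (3)·D = 3x² + 3x − 12. Remainder: 3x − 5.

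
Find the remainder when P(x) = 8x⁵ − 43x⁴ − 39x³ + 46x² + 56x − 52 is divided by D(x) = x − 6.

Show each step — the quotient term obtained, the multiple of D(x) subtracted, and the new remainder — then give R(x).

Step 1: lead(8x⁵ − 43x⁴ − 39x³ + 46x² + 56x − 52) ÷ lead(D) = 8x⁵ ÷ x = 8x⁴. Subtract (8x⁴)·D = 8x⁵ − 48x⁴. Remainder: 5x⁴ − 39x³ + 46x² + 56x − 52.
Step 2: lead(5x⁴ − 39x³ + 46x² + 56x − 52) ÷ lead(D) = 5x⁴ ÷ x = 5x³. Subtract (5x³)·D = 5x⁴ − 30x³. Remainder: −9x³ + 46x² + 56x − 52.
Step 3: lead(−9x³ + 46x² + 56x − 52) ÷ lead(D) = −9x³ ÷ x = −9x². Subtract (−9x²)·D = −9x³ + 54x². Remainder: −8x² + 56x − 52.
Step 4: lead(−8x² + 56x − 52) ÷ lead(D) = −8x² ÷ x = −8x. Subtract (−8x)·D = −8x² + 48x. Remainder: 8x − 52.
Step 5: lead(8x − 52) ÷ lead(D) = 8x ÷ x = 8. Subtract (8)·D = 8x − 48. Remainder: −4.

R(x) = −4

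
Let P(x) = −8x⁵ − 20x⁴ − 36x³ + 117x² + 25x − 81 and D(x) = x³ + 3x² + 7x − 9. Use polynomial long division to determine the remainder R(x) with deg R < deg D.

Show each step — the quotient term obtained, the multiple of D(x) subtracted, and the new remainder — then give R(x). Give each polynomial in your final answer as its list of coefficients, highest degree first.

Step 1: lead(−8x⁵ − 20x⁴ − 36x³ + 117x² + 25x − 81) ÷ lead(D) = −8x⁵ ÷ x³ = −8x². Subtract (−8x²)·D = −8x⁵ − 24x⁴ − 56x³ + 72x². Remainder: 4x⁴ + 20x³ + 45x² + 25x − 81.
Step 2: lead(4x⁴ + 20x³ + 45x² + 25x − 81) ÷ lead(D) = 4x⁴ ÷ x³ = 4x. Subtract (4x)·D = 4x⁴ + 12x³ + 28x² − 36x. Remainder: 8x³ + 17x² + 61x − 81.
Step 3: lead(8x³ + 17x² + 61x − 81) ÷ lead(D) = 8x³ ÷ x³ = 8. Subtract (8)·D = 8x³ + 24x² + 56x − 72. Remainder: −7x² + 5x − 9.

R = [-7, 5, -9]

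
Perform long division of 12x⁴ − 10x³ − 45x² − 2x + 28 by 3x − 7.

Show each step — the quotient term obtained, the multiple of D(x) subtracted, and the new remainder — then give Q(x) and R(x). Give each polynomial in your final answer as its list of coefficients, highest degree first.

Step 1: lead(12x⁴ − 10x³ − 45x² − 2x + 28) ÷ lead(D) = 12x⁴ ÷ 3x = 4x³. Subtract (4x³)·D = 12x⁴ − 28x³. Remainder: 18x³ − 45x² − 2x + 28.
Step 2: lead(18x³ − 45x² − 2x + 28) ÷ lead(D) = 18x³ ÷ 3x = 6x². Subtract (6x²)·D = 18x³ − 42x². Remainder: −3x² − 2x + 28.
Step 3: lead(−3x² − 2x + 28) ÷ lead(D) = −3x² ÷ 3x = −x. Subtract (−x)·D = −3x² + 7x. Remainder: −9x + 28.
Step 4: lead(−9x + 28) ÷ lead(D) = −9x ÷ 3x = −3. Subtract (−3)·D = −9x + 21. Remainder: 7.

Q = [4, 6, -1, -3]; R = [7]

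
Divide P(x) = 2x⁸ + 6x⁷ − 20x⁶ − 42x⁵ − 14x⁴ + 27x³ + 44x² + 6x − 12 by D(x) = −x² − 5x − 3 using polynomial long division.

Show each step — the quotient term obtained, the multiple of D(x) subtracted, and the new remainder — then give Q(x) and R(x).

Q(x) = −2x⁶ + 4x⁵ + 6x⁴ − 4x² − 7x + 3; R(x) = −3

Step 1: lead(2x⁸ + 6x⁷ − 20x⁶ − 42x⁵ − 14x⁴ + 27x³ + 44x² + 6x − 12) ÷ lead(D) = 2x⁸ ÷ −x² = −2x⁶. Subtract (−2x⁶)·D = 2x⁸ + 10x⁷ + 6x⁶. Remainder: −4x⁷ − 26x⁶ − 42x⁵ − 14x⁴ + 27x³ + 44x² + 6x − 12.
Step 2: lead(−4x⁷ − 26x⁶ − 42x⁵ − 14x⁴ + 27x³ + 44x² + 6x − 12) ÷ lead(D) = −4x⁷ ÷ −x² = 4x⁵. Subtract (4x⁵)·D = −4x⁷ − 20x⁶ − 12x⁵. Remainder: −6x⁶ − 30x⁵ − 14x⁴ + 27x³ + 44x² + 6x − 12.
Step 3: lead(−6x⁶ − 30x⁵ − 14x⁴ + 27x³ + 44x² + 6x − 12) ÷ lead(D) = −6x⁶ ÷ −x² = 6x⁴. Subtract (6x⁴)·D = −6x⁶ − 30x⁵ − 18x⁴. Remainder: 4x⁴ + 27x³ + 44x² + 6x − 12.
Step 4: lead(4x⁴ + 27x³ + 44x² + 6x − 12) ÷ lead(D) = 4x⁴ ÷ −x² = −4x². Subtract (−4x²)·D = 4x⁴ + 20x³ + 12x². Remainder: 7x³ + 32x² + 6x − 12.
Step 5: lead(7x³ + 32x² + 6x − 12) ÷ lead(D) = 7x³ ÷ −x² = −7x. Subtract (−7x)·D = 7x³ + 35x² + 21x. Remainder: −3x² − 15x − 12.
Step 6: lead(−3x² − 15x − 12) ÷ lead(D) = −3x² ÷ −x² = 3. Subtract (3)·D = −3x² − 15x − 9. Remainder: −3.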